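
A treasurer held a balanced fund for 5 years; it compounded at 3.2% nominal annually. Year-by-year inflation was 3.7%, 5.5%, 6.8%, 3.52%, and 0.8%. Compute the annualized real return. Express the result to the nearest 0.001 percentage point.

-0.811%

Cumulative inflation factor: 1.037 × 1.055 × 1.068 × 1.0352 × 1.008 ≈ 1.21923.
Nominal growth factor: 1.17057. Real growth factor = 1.17057 / 1.21923 ≈ 0.96009.
Annualized: 0.96009^(1/5) − 1 ≈ -0.00811.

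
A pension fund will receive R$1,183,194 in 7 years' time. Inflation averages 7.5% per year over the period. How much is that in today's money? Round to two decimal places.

R$713,175.98

Price-level factor over 7 years: (1 + 7.5%)^7 ≈ 1.6590491401.
Purchasing power today: R$1,183,194 divided by that factor.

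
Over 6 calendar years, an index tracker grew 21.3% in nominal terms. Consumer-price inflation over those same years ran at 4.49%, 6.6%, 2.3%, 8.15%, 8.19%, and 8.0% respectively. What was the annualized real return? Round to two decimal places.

-2.82%

Cumulative inflation factor: 1.0449 × 1.066 × 1.023 × 1.0815 × 1.0819 × 1.080 ≈ 1.43994.
Nominal growth factor: 1.21300. Real growth factor = 1.21300 / 1.43994 ≈ 0.84240.
Annualized: 0.84240^(1/6) − 1 ≈ -0.02818.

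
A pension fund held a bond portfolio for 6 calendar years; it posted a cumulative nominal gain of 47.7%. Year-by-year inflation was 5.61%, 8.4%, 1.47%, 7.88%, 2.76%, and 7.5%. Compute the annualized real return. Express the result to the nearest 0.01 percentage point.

Cumulative inflation factor: 1.0561 × 1.084 × 1.0147 × 1.0788 × 1.0276 × 1.075 ≈ 1.38435.
Nominal growth factor: 1.47700. Real growth factor = 1.47700 / 1.38435 ≈ 1.06693.
Annualized: 1.06693^(1/6) − 1 ≈ 0.01086.

1.09%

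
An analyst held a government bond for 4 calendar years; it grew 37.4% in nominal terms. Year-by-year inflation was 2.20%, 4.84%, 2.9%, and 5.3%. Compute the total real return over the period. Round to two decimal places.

18.35%

Cumulative inflation factor: 1.0220 × 1.0484 × 1.029 × 1.053 ≈ 1.16097.
Nominal growth factor: 1.37400. Real growth factor = 1.37400 / 1.16097 ≈ 1.18349.
Total real return ≈ 18.3491%.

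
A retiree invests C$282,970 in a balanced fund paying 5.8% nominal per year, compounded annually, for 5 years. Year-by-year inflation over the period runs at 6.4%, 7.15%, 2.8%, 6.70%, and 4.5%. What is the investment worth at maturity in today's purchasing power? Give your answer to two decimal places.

Nominal value at maturity: C$282,970 × (1 + 5.8%)^5 ≈ C$375,118.72.
Price-level factor over 5 years: 1.064 × 1.0715 × 1.028 × 1.0670 × 1.045 ≈ 1.3067954927.
The maturity value deflated by that factor is the answer in today's purchasing power.

C$287,052.35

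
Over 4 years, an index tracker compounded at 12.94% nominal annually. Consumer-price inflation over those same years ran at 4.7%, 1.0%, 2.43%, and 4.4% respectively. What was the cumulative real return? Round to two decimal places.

43.88%

Cumulative inflation factor: 1.047 × 1.010 × 1.0243 × 1.044 ≈ 1.13083.
Nominal growth factor: 1.62701. Real growth factor = 1.62701 / 1.13083 ≈ 1.43878.
Total real return ≈ 43.8783%.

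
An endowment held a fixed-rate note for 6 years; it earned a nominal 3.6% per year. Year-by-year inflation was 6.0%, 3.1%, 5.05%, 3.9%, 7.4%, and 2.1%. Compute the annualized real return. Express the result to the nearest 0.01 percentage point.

Cumulative inflation factor: 1.060 × 1.031 × 1.0505 × 1.039 × 1.074 × 1.021 ≈ 1.30800.
Nominal growth factor: 1.23640. Real growth factor = 1.23640 / 1.30800 ≈ 0.94526.
Annualized: 0.94526^(1/6) − 1 ≈ -0.00934.

-0.93%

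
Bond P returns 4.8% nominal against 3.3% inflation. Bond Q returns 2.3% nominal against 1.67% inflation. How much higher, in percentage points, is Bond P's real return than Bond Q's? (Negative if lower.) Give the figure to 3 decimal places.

0.832

Bond P real return: 1.048/1.033 − 1 = 1.4521%.
Bond Q real return: 1.023/1.0167 − 1 = 0.6197%.
Difference: 1.4521 − 0.6197 = 0.8324 pp.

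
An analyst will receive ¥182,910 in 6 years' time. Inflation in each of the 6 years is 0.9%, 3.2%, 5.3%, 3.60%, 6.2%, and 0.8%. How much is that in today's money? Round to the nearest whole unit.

Price-level factor over 6 years: 1.009 × 1.032 × 1.053 × 1.0360 × 1.062 × 1.008 ≈ 1.2160292991.
Purchasing power today: ¥182,910 divided by that factor.

¥150,416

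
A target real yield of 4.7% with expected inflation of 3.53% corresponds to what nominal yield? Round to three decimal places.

8.396%

By the Fisher equation, 1 + r_nom = (1 + 4.7%)(1 + 3.53%) = 1.047 × 1.0353 = 1.0839591.
So r_nom = 8.39591%.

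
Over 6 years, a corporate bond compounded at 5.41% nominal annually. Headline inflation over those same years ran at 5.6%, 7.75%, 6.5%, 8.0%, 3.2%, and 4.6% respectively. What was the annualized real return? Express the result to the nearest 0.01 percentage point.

-0.49%

Cumulative inflation factor: 1.056 × 1.0775 × 1.065 × 1.080 × 1.032 × 1.046 ≈ 1.41275.
Nominal growth factor: 1.37180. Real growth factor = 1.37180 / 1.41275 ≈ 0.97101.
Annualized: 0.97101^(1/6) − 1 ≈ -0.00489.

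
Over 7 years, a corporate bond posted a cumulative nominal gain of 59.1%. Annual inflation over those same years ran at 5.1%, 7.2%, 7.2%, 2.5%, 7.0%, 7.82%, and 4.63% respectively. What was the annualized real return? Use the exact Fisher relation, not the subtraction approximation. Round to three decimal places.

Cumulative inflation factor: 1.051 × 1.072 × 1.072 × 1.025 × 1.070 × 1.0782 × 1.0463 ≈ 1.49436.
Nominal growth factor: 1.59100. Real growth factor = 1.59100 / 1.49436 ≈ 1.06467.
Annualized: 1.06467^(1/7) − 1 ≈ 0.00899.

0.899%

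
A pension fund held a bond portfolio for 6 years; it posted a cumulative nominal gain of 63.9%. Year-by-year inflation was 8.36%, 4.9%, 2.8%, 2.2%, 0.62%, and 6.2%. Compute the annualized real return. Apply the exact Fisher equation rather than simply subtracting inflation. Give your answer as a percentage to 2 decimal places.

4.26%

Cumulative inflation factor: 1.0836 × 1.049 × 1.028 × 1.022 × 1.0062 × 1.062 ≈ 1.27614.
Nominal growth factor: 1.63900. Real growth factor = 1.63900 / 1.27614 ≈ 1.28434.
Annualized: 1.28434^(1/6) − 1 ≈ 0.04259.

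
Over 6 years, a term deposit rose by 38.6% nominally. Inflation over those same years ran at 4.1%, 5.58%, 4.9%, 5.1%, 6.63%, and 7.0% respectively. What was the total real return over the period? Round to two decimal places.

Cumulative inflation factor: 1.041 × 1.0558 × 1.049 × 1.051 × 1.0663 × 1.070 ≈ 1.38253.
Nominal growth factor: 1.38600. Real growth factor = 1.38600 / 1.38253 ≈ 1.00251.
Total real return ≈ 0.2512%.

0.25%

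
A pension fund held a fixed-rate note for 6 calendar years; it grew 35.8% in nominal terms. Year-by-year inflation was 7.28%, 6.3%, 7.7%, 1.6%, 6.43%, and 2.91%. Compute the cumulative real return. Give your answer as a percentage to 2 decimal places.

-0.64%

Cumulative inflation factor: 1.0728 × 1.063 × 1.077 × 1.016 × 1.0643 × 1.0291 ≈ 1.36673.
Nominal growth factor: 1.35800. Real growth factor = 1.35800 / 1.36673 ≈ 0.99361.
Total real return ≈ -0.6388%.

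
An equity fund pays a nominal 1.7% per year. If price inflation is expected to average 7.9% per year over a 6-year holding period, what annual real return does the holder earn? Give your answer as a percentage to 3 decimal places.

With constant rates the annual real return is the same each year: (1+1.7%)/(1+7.9%) − 1 = -0.05746.

-5.746%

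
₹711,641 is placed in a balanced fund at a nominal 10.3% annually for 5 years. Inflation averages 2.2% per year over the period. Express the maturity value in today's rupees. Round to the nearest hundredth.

Nominal value at maturity: ₹711,641 × (1 + 10.3%)^5 ≈ ₹1,161,819.13.
Price-level factor over 5 years: (1 + 2.2%)^5 ≈ 1.1149476564.
Dividing the nominal maturity value by the price-level factor gives the value in today's money.

₹1,042,039.17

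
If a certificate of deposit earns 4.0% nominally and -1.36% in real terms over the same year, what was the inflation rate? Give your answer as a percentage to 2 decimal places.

From (1+r_nom) = (1+r_real)(1+π), we get 1+π = (1 + 4.0%)/(1 − 1.36%) = 1.040/0.9864 ≈ 1.05434.
So π ≈ 5.4339%.

5.43%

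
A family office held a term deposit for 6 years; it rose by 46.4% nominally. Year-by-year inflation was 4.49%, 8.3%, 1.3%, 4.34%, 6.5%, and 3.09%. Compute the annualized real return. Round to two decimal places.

Cumulative inflation factor: 1.0449 × 1.083 × 1.013 × 1.0434 × 1.065 × 1.0309 ≈ 1.31320.
Nominal growth factor: 1.46400. Real growth factor = 1.46400 / 1.31320 ≈ 1.11484.
Annualized: 1.11484^(1/6) − 1 ≈ 0.01828.

1.83%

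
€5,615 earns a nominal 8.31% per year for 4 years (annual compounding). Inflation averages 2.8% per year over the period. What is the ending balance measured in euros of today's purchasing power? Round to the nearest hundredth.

€6,919.13

Nominal value at maturity: €5,615 × (1 + 8.31%)^4 ≈ €7,727.23.
Price-level factor over 4 years: (1 + 2.8%)^4 ≈ 1.1167924227.
The maturity value deflated by that factor is the answer in today's purchasing power.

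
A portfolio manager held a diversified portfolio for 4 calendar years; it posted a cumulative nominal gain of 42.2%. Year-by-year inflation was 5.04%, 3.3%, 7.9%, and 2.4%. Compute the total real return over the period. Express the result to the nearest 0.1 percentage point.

18.6%

Cumulative inflation factor: 1.0504 × 1.033 × 1.079 × 1.024 ≈ 1.19888.
Nominal growth factor: 1.42200. Real growth factor = 1.42200 / 1.19888 ≈ 1.18611.
Total real return ≈ 18.6105%.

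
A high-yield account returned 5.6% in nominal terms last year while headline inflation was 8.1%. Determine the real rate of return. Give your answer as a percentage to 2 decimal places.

Real return via the Fisher equation: (1 + 5.6%)/(1 + 8.1%) − 1 = 1.056/1.081 − 1 ≈ -0.02313.

-2.31%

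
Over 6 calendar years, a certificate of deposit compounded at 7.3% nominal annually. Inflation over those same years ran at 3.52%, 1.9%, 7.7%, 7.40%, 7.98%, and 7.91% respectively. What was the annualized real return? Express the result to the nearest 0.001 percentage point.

1.188%

Cumulative inflation factor: 1.0352 × 1.019 × 1.077 × 1.0740 × 1.0798 × 1.0791 ≈ 1.42175.
Nominal growth factor: 1.52615. Real growth factor = 1.52615 / 1.42175 ≈ 1.07343.
Annualized: 1.07343^(1/6) − 1 ≈ 0.01188.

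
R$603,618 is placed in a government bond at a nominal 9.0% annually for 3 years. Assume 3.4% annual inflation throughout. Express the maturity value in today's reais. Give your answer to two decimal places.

Nominal value at maturity: R$603,618 × (1 + 9.0%)^3 ≈ R$781,702.81.
Price-level factor over 3 years: (1 + 3.4%)^3 = 1.105507304.
Dividing the nominal maturity value by the price-level factor gives the value in today's money.

R$707,098.73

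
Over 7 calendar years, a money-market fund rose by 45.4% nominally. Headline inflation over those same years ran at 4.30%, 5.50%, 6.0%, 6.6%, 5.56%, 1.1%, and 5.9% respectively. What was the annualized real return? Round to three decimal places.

Cumulative inflation factor: 1.0430 × 1.0550 × 1.060 × 1.066 × 1.0556 × 1.011 × 1.059 ≈ 1.40523.
Nominal growth factor: 1.45400. Real growth factor = 1.45400 / 1.40523 ≈ 1.03471.
Annualized: 1.03471^(1/7) − 1 ≈ 0.00489.

0.489%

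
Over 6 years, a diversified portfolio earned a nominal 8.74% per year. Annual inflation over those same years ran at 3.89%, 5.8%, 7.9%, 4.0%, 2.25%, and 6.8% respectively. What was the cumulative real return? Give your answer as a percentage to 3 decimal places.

Cumulative inflation factor: 1.0389 × 1.058 × 1.079 × 1.040 × 1.0225 × 1.068 ≈ 1.34694.
Nominal growth factor: 1.65324. Real growth factor = 1.65324 / 1.34694 ≈ 1.22740.
Total real return ≈ 22.7403%.

22.740%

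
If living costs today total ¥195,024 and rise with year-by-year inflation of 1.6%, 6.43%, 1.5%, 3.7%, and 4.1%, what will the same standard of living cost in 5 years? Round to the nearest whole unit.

Cumulative price-level factor: 1.016 × 1.0643 × 1.015 × 1.037 × 1.041 ≈ 1.1848225145.
Multiplying ¥195,024 by the price-level factor gives the future nominal sum.

¥231,069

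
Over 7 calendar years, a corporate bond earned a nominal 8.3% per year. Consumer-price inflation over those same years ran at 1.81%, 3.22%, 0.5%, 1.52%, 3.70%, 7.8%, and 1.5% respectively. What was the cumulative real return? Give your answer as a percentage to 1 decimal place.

Cumulative inflation factor: 1.0181 × 1.0322 × 1.005 × 1.0152 × 1.0370 × 1.078 × 1.015 ≈ 1.21657.
Nominal growth factor: 1.74743. Real growth factor = 1.74743 / 1.21657 ≈ 1.43636.
Total real return ≈ 43.6361%.

43.6%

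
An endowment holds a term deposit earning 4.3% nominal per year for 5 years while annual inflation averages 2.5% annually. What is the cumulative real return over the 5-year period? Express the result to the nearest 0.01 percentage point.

9.09%

The annual real rate is (1+4.3%)/(1+2.5%) − 1 = 1.7561%.
Compounded over 5 years: (1 + 0.017561)^5 − 1 ≈ 0.09094.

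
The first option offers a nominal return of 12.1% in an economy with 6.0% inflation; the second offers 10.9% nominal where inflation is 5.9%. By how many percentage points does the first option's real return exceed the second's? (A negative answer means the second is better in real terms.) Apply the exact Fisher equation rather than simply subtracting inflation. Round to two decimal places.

1.03

The first option real return: 1.121/1.060 − 1 = 5.755%.
The second real return: 1.109/1.059 − 1 = 4.721%.
Difference: 5.755 − 4.721 = 1.034 pp.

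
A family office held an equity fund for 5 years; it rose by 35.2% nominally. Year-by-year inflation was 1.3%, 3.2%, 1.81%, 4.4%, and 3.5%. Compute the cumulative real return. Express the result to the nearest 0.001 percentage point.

17.559%

Cumulative inflation factor: 1.013 × 1.032 × 1.0181 × 1.044 × 1.035 ≈ 1.15006.
Nominal growth factor: 1.35200. Real growth factor = 1.35200 / 1.15006 ≈ 1.17559.
Total real return ≈ 17.5591%.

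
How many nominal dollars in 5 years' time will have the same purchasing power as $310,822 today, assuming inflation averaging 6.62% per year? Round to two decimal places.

Cumulative price-level factor: (1+6.62%)^5 ≈ 1.3778228756.
Multiplying $310,822 by the price-level factor gives the future nominal sum.

$428,257.66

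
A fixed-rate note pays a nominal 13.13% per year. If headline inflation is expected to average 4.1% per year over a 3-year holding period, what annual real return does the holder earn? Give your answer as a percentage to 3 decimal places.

8.674%

With constant rates the annual real return is the same each year: (1+13.13%)/(1+4.1%) − 1 = 0.08674.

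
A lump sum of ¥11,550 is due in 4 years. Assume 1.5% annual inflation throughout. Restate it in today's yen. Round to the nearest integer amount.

Price-level factor over 4 years: (1 + 1.5%)^4 ≈ 1.0613635506.
Purchasing power today: ¥11,550 divided by that factor.

¥10,882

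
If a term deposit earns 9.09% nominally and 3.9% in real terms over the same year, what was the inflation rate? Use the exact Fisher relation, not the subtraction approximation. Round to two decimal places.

5.00%

From (1+r_nom) = (1+r_real)(1+π), we get 1+π = (1 + 9.09%)/(1 + 3.9%) = 1.0909/1.039 ≈ 1.04995.
So π ≈ 4.9952%.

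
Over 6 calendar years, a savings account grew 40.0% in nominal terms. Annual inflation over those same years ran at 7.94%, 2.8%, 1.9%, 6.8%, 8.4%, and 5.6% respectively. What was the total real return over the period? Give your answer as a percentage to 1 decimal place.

Cumulative inflation factor: 1.0794 × 1.028 × 1.019 × 1.068 × 1.084 × 1.056 ≈ 1.38234.
Nominal growth factor: 1.40000. Real growth factor = 1.40000 / 1.38234 ≈ 1.01278.
Total real return ≈ 1.2777%.

1.3%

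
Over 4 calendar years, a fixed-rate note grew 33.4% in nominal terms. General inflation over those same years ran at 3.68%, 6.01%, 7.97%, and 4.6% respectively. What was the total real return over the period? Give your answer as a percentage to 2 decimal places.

Cumulative inflation factor: 1.0368 × 1.0601 × 1.0797 × 1.046 ≈ 1.24130.
Nominal growth factor: 1.33400. Real growth factor = 1.33400 / 1.24130 ≈ 1.07468.
Total real return ≈ 7.4680%.

7.47%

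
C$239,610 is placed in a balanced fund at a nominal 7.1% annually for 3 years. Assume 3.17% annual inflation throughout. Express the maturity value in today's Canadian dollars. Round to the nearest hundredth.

Nominal value at maturity: C$239,610 × (1 + 7.1%)^3 ≈ C$294,356.31.
Price-level factor over 3 years: (1 + 3.17%)^3 ≈ 1.0981465250.
Dividing the nominal maturity value by the price-level factor gives the value in today's money.

C$268,048.30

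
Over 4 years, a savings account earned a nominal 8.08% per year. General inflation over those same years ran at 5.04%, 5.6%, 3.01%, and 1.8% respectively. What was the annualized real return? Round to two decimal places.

Cumulative inflation factor: 1.0504 × 1.056 × 1.0301 × 1.018 ≈ 1.16318.
Nominal growth factor: 1.36452. Real growth factor = 1.36452 / 1.16318 ≈ 1.17310.
Annualized: 1.17310^(1/4) − 1 ≈ 0.04072.

4.07%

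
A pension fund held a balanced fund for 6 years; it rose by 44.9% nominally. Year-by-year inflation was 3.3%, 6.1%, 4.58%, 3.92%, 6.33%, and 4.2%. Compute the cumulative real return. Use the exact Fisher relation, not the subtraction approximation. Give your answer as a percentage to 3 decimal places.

Cumulative inflation factor: 1.033 × 1.061 × 1.0458 × 1.0392 × 1.0633 × 1.042 ≈ 1.31974.
Nominal growth factor: 1.44900. Real growth factor = 1.44900 / 1.31974 ≈ 1.09795.
Total real return ≈ 9.7947%.

9.795%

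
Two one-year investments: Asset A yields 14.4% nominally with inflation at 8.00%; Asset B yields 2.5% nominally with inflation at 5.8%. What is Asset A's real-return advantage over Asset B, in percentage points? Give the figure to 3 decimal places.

9.045

Asset A real return: 1.144/1.0800 − 1 = 5.9259%.
Asset B real return: 1.025/1.058 − 1 = -3.1191%.
Difference: 5.9259 − (-3.1191) = 9.0450 pp.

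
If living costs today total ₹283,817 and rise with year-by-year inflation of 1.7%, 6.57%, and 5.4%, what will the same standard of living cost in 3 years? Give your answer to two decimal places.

Cumulative price-level factor: 1.017 × 1.0657 × 1.054 = 1.1423430126.
Multiplying ₹283,817 by the price-level factor gives the future nominal sum.

₹324,216.37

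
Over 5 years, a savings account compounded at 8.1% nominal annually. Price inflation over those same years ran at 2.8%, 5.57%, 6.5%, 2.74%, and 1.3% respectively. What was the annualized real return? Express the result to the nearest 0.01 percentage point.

4.18%

Cumulative inflation factor: 1.028 × 1.0557 × 1.065 × 1.0274 × 1.013 ≈ 1.20291.
Nominal growth factor: 1.47614. Real growth factor = 1.47614 / 1.20291 ≈ 1.22715.
Annualized: 1.22715^(1/5) − 1 ≈ 0.04179.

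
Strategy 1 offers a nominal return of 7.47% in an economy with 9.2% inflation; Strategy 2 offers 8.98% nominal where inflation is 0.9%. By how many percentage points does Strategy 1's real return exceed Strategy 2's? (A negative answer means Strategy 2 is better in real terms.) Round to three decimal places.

-9.592

Strategy 1 real return: 1.0747/1.092 − 1 = -1.5842%.
Strategy 2 real return: 1.0898/1.009 − 1 = 8.0079%.
Difference: -1.5842 − 8.0079 = -9.5921 pp.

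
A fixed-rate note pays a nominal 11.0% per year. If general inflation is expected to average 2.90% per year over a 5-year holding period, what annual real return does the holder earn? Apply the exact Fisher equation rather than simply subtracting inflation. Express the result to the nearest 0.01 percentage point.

7.87%

With constant rates the annual real return is the same each year: (1+11.0%)/(1+2.90%) − 1 = 0.07872.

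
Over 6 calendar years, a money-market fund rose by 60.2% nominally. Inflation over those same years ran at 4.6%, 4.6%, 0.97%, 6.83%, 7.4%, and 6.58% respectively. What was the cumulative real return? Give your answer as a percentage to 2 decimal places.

Cumulative inflation factor: 1.046 × 1.046 × 1.0097 × 1.0683 × 1.074 × 1.0658 ≈ 1.35092.
Nominal growth factor: 1.60200. Real growth factor = 1.60200 / 1.35092 ≈ 1.18586.
Total real return ≈ 18.5860%.

18.59%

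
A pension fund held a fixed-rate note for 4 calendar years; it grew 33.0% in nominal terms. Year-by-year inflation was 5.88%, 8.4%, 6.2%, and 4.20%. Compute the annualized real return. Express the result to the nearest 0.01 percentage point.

1.16%

Cumulative inflation factor: 1.0588 × 1.084 × 1.062 × 1.0420 ≈ 1.27009.
Nominal growth factor: 1.33000. Real growth factor = 1.33000 / 1.27009 ≈ 1.04717.
Annualized: 1.04717^(1/4) − 1 ≈ 0.01159.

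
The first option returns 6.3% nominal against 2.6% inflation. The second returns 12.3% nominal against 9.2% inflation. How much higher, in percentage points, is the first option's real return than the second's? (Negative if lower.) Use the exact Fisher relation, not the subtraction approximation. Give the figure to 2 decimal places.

0.77

The first option real return: 1.063/1.026 − 1 = 3.606%.
The second real return: 1.123/1.092 − 1 = 2.839%.
Difference: 3.606 − 2.839 = 0.767 pp.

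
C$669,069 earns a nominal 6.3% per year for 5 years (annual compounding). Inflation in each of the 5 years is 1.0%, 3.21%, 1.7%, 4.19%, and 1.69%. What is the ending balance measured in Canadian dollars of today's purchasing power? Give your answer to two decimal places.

Nominal value at maturity: C$669,069 × (1 + 6.3%)^5 ≈ C$908,107.43.
Price-level factor over 5 years: 1.010 × 1.0321 × 1.017 × 1.0419 × 1.0169 ≈ 1.1232292131.
The maturity value deflated by that factor is the answer in today's purchasing power.

C$808,479.18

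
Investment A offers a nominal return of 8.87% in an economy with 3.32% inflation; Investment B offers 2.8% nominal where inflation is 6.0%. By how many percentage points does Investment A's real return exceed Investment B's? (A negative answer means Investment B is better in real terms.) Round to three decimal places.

8.391

Investment A real return: 1.0887/1.0332 − 1 = 5.3717%.
Investment B real return: 1.028/1.060 − 1 = -3.0189%.
Difference: 5.3717 − (-3.0189) = 8.3906 pp.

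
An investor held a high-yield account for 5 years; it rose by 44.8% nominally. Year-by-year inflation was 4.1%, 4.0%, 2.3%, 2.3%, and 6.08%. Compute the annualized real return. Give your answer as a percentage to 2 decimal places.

Cumulative inflation factor: 1.041 × 1.040 × 1.023 × 1.023 × 1.0608 ≈ 1.20190.
Nominal growth factor: 1.44800. Real growth factor = 1.44800 / 1.20190 ≈ 1.20476.
Annualized: 1.20476^(1/5) − 1 ≈ 0.03796.

3.80%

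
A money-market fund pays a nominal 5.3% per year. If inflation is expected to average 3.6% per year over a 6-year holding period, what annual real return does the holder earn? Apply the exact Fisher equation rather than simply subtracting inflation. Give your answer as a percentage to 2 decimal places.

1.64%

With constant rates the annual real return is the same each year: (1+5.3%)/(1+3.6%) − 1 = 0.01641.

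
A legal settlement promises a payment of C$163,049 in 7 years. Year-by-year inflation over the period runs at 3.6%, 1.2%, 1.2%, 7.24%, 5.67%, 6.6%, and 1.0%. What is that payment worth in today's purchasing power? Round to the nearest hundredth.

Price-level factor over 7 years: 1.036 × 1.012 × 1.012 × 1.0724 × 1.0567 × 1.066 × 1.010 ≈ 1.2945173384.
Purchasing power today: C$163,049 divided by that factor.

C$125,953.51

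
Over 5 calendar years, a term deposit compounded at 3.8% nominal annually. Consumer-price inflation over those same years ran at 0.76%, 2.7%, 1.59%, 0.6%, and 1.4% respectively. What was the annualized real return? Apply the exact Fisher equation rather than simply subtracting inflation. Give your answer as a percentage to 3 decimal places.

Cumulative inflation factor: 1.0076 × 1.027 × 1.0159 × 1.006 × 1.014 ≈ 1.07237.
Nominal growth factor: 1.20500. Real growth factor = 1.20500 / 1.07237 ≈ 1.12368.
Annualized: 1.12368^(1/5) − 1 ≈ 0.02360.

2.360%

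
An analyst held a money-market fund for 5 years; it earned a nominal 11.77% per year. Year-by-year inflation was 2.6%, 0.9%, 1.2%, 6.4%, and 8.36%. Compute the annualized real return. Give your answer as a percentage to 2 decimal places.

Cumulative inflation factor: 1.026 × 1.009 × 1.012 × 1.064 × 1.0836 ≈ 1.20790.
Nominal growth factor: 1.74432. Real growth factor = 1.74432 / 1.20790 ≈ 1.44410.
Annualized: 1.44410^(1/5) − 1 ≈ 0.07627.

7.63%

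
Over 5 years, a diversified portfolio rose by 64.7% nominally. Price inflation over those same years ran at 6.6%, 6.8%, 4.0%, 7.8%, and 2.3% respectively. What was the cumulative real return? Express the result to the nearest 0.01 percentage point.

26.14%

Cumulative inflation factor: 1.066 × 1.068 × 1.040 × 1.078 × 1.023 ≈ 1.30574.
Nominal growth factor: 1.64700. Real growth factor = 1.64700 / 1.30574 ≈ 1.26136.
Total real return ≈ 26.1355%.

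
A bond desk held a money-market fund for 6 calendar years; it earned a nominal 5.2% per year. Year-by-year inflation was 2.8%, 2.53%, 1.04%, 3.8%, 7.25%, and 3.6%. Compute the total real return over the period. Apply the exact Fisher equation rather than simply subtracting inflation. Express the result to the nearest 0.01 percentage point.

10.36%

Cumulative inflation factor: 1.028 × 1.0253 × 1.0104 × 1.038 × 1.0725 × 1.036 ≈ 1.22826.
Nominal growth factor: 1.35548. Real growth factor = 1.35548 / 1.22826 ≈ 1.10358.
Total real return ≈ 10.3577%.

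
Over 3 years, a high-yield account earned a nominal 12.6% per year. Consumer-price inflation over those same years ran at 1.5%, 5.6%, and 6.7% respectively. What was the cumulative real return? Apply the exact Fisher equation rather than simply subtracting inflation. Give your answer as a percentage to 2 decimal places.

24.83%

Cumulative inflation factor: 1.015 × 1.056 × 1.067 ≈ 1.14365.
Nominal growth factor: 1.42763. Real growth factor = 1.42763 / 1.14365 ≈ 1.24831.
Total real return ≈ 24.8305%.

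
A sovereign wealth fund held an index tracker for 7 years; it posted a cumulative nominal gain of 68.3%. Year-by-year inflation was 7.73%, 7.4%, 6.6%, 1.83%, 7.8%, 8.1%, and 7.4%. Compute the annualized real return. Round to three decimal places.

0.980%

Cumulative inflation factor: 1.0773 × 1.074 × 1.066 × 1.0183 × 1.078 × 1.081 × 1.074 ≈ 1.57189.
Nominal growth factor: 1.68300. Real growth factor = 1.68300 / 1.57189 ≈ 1.07068.
Annualized: 1.07068^(1/7) − 1 ≈ 0.00980.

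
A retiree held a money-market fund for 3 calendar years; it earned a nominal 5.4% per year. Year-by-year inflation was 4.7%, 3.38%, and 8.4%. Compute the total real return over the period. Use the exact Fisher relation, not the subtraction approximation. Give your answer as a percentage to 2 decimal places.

-0.20%

Cumulative inflation factor: 1.047 × 1.0338 × 1.084 ≈ 1.17331.
Nominal growth factor: 1.17091. Real growth factor = 1.17091 / 1.17331 ≈ 0.99795.
Total real return ≈ -0.2049%.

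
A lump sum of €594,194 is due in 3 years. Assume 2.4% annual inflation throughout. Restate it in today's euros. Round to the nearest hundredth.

€553,386.29

Price-level factor over 3 years: (1 + 2.4%)^3 = 1.073741824.
Purchasing power today: €594,194 divided by that factor.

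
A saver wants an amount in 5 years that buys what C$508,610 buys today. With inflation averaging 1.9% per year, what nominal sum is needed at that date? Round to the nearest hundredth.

Cumulative price-level factor: (1+1.9%)^5 ≈ 1.0986792441.
The nominal amount required is C$508,610 scaled up by that factor.

C$558,799.25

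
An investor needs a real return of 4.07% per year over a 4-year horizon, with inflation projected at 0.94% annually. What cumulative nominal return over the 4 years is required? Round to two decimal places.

21.77%

Required annual nominal rate: (1+4.07%)(1+0.94%) − 1 = 5.048258%.
Cumulative over 4 years: (1 + 0.05048258)^4 − 1 ≈ 0.21774.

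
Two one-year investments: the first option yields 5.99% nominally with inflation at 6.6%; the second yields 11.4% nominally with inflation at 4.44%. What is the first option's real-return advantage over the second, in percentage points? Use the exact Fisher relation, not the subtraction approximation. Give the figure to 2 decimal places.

-7.24

The first option real return: 1.0599/1.066 − 1 = -0.572%.
The second real return: 1.114/1.0444 − 1 = 6.664%.
Difference: -0.572 − 6.664 = -7.236 pp.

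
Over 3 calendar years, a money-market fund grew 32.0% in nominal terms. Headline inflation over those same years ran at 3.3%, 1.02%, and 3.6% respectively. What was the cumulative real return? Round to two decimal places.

22.10%

Cumulative inflation factor: 1.033 × 1.0102 × 1.036 ≈ 1.08110.
Nominal growth factor: 1.32000. Real growth factor = 1.32000 / 1.08110 ≈ 1.22097.
Total real return ≈ 22.0974%.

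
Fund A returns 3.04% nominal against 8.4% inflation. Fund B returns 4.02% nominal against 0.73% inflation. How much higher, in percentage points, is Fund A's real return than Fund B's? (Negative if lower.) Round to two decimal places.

-8.21

Fund A real return: 1.0304/1.084 − 1 = -4.945%.
Fund B real return: 1.0402/1.0073 − 1 = 3.266%.
Difference: -4.945 − 3.266 = -8.211 pp.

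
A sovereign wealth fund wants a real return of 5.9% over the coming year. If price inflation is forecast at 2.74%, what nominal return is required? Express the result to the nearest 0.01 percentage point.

8.80%

By the Fisher equation, 1 + r_nom = (1 + 5.9%)(1 + 2.74%) = 1.059 × 1.0274 = 1.0880166.
So r_nom = 8.80166%.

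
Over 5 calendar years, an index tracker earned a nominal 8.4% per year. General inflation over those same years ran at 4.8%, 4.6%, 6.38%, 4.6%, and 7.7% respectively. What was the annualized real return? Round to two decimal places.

Cumulative inflation factor: 1.048 × 1.046 × 1.0638 × 1.046 × 1.077 ≈ 1.31371.
Nominal growth factor: 1.49674. Real growth factor = 1.49674 / 1.31371 ≈ 1.13932.
Annualized: 1.13932^(1/5) − 1 ≈ 0.02643.

2.64%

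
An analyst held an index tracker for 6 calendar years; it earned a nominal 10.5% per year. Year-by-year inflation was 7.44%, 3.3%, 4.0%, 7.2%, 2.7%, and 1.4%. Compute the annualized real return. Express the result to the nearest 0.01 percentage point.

5.93%

Cumulative inflation factor: 1.0744 × 1.033 × 1.040 × 1.072 × 1.027 × 1.014 ≈ 1.28855.
Nominal growth factor: 1.82043. Real growth factor = 1.82043 / 1.28855 ≈ 1.41277.
Annualized: 1.41277^(1/6) − 1 ≈ 0.05928.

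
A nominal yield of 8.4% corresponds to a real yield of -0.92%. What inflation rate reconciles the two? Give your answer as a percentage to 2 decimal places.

From (1+r_nom) = (1+r_real)(1+π), we get 1+π = (1 + 8.4%)/(1 − 0.92%) = 1.084/0.9908 ≈ 1.09407.
So π ≈ 9.4065%.

9.41%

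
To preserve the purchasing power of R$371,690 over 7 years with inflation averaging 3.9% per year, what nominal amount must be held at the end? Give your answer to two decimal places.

R$485,836.02

Cumulative price-level factor: (1+3.9%)^7 ≈ 1.3071000549.
Multiplying R$371,690 by the price-level factor gives the future nominal sum.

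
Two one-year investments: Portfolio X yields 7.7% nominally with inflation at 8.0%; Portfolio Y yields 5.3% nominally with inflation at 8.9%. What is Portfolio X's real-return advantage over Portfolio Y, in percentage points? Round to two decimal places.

3.03

Portfolio X real return: 1.077/1.080 − 1 = -0.278%.
Portfolio Y real return: 1.053/1.089 − 1 = -3.306%.
Difference: -0.278 − (-3.306) = 3.028 pp.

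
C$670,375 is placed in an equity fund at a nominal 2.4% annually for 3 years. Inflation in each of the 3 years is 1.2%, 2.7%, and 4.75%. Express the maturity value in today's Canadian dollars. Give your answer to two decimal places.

C$661,169.32

Nominal value at maturity: C$670,375 × (1 + 2.4%)^3 ≈ C$719,809.68.
Price-level factor over 3 years: 1.012 × 1.027 × 1.0475 = 1.08869189.
Dividing the nominal maturity value by the price-level factor gives the value in today's money.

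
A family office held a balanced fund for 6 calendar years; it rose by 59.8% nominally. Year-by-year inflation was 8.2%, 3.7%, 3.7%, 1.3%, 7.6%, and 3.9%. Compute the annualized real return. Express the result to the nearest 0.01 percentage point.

Cumulative inflation factor: 1.082 × 1.037 × 1.037 × 1.013 × 1.076 × 1.039 ≈ 1.31772.
Nominal growth factor: 1.59800. Real growth factor = 1.59800 / 1.31772 ≈ 1.21270.
Annualized: 1.21270^(1/6) − 1 ≈ 0.03266.

3.27%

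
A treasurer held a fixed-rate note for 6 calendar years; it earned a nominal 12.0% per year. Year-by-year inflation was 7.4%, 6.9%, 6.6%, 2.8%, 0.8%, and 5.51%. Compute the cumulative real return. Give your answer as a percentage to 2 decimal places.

47.51%

Cumulative inflation factor: 1.074 × 1.069 × 1.066 × 1.028 × 1.008 × 1.0551 ≈ 1.33809.
Nominal growth factor: 1.97382. Real growth factor = 1.97382 / 1.33809 ≈ 1.47510.
Total real return ≈ 47.5101%.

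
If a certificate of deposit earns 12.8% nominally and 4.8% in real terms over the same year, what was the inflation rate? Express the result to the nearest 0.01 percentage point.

From (1+r_nom) = (1+r_real)(1+π), we get 1+π = (1 + 12.8%)/(1 + 4.8%) = 1.128/1.048 ≈ 1.07634.
So π ≈ 7.6336%.

7.63%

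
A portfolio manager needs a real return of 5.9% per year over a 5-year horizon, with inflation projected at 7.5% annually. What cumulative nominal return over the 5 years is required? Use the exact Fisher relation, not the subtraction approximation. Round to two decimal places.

91.22%

Required annual nominal rate: (1+5.9%)(1+7.5%) − 1 = 13.8425%.
Cumulative over 5 years: (1 + 0.138425)^5 − 1 ≈ 0.91215.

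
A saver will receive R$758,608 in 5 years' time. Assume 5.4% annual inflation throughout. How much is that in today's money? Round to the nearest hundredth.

R$583,195.77

Price-level factor over 5 years: (1 + 5.4%)^5 ≈ 1.3007776144.
Purchasing power today: R$758,608 divided by that factor.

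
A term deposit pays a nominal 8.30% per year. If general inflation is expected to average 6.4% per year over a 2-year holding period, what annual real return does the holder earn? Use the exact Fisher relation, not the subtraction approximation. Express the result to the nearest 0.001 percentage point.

1.786%

With constant rates the annual real return is the same each year: (1+8.30%)/(1+6.4%) − 1 = 0.01786.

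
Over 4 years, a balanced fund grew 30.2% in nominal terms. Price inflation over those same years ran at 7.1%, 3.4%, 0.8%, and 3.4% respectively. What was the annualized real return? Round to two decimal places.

Cumulative inflation factor: 1.071 × 1.034 × 1.008 × 1.034 ≈ 1.15423.
Nominal growth factor: 1.30200. Real growth factor = 1.30200 / 1.15423 ≈ 1.12803.
Annualized: 1.12803^(1/4) − 1 ≈ 0.03058.

3.06%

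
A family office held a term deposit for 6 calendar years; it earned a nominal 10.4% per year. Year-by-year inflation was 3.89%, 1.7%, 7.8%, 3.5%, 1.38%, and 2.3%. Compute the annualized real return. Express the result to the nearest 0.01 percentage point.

Cumulative inflation factor: 1.0389 × 1.017 × 1.078 × 1.035 × 1.0138 × 1.023 ≈ 1.22259.
Nominal growth factor: 1.81057. Real growth factor = 1.81057 / 1.22259 ≈ 1.48092.
Annualized: 1.48092^(1/6) − 1 ≈ 0.06763.

6.76%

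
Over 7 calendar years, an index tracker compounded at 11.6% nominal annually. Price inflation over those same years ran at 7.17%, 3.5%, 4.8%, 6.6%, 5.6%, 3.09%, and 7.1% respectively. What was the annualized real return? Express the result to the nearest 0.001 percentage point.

Cumulative inflation factor: 1.0717 × 1.035 × 1.048 × 1.066 × 1.056 × 1.0309 × 1.071 ≈ 1.44478.
Nominal growth factor: 2.15600. Real growth factor = 2.15600 / 1.44478 ≈ 1.49227.
Annualized: 1.49227^(1/7) − 1 ≈ 0.05885.

5.885%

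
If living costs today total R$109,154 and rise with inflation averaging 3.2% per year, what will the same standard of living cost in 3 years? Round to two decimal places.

R$119,971.68

Cumulative price-level factor: (1+3.2%)^3 = 1.099104768.
Multiplying R$109,154 by the price-level factor gives the future nominal sum.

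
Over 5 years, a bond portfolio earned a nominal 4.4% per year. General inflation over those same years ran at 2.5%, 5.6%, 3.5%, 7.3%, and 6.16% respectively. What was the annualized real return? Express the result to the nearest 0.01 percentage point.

-0.57%

Cumulative inflation factor: 1.025 × 1.056 × 1.035 × 1.073 × 1.0616 ≈ 1.27611.
Nominal growth factor: 1.24023. Real growth factor = 1.24023 / 1.27611 ≈ 0.97188.
Annualized: 0.97188^(1/5) − 1 ≈ -0.00569.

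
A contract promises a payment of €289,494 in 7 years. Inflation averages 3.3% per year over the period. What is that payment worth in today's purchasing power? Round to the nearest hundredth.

€230,641.43

Price-level factor over 7 years: (1 + 3.3%)^7 ≈ 1.2551691332.
Purchasing power today: €289,494 divided by that factor.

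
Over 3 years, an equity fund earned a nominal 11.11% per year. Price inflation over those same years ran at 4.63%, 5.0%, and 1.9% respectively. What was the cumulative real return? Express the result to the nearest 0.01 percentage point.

22.53%

Cumulative inflation factor: 1.0463 × 1.050 × 1.019 ≈ 1.11949.
Nominal growth factor: 1.37170. Real growth factor = 1.37170 / 1.11949 ≈ 1.22529.
Total real return ≈ 22.5292%.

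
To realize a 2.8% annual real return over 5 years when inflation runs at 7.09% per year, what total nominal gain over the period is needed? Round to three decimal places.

Required annual nominal rate: (1+2.8%)(1+7.09%) − 1 = 10.08852%.
Cumulative over 5 years: (1 + 0.1008852)^5 − 1 ≈ 0.61700.

61.700%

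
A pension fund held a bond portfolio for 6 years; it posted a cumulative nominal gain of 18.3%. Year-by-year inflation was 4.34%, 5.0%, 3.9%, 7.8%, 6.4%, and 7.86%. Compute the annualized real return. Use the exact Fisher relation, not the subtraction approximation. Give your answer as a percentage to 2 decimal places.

Cumulative inflation factor: 1.0434 × 1.050 × 1.039 × 1.078 × 1.064 × 1.0786 ≈ 1.40824.
Nominal growth factor: 1.18300. Real growth factor = 1.18300 / 1.40824 ≈ 0.84006.
Annualized: 0.84006^(1/6) − 1 ≈ -0.02863.

-2.86%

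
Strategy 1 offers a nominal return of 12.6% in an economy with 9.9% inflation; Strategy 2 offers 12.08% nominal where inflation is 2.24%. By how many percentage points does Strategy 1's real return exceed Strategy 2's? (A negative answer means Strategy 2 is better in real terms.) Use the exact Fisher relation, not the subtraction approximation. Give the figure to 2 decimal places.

-7.17

Strategy 1 real return: 1.126/1.099 − 1 = 2.457%.
Strategy 2 real return: 1.1208/1.0224 − 1 = 9.624%.
Difference: 2.457 − 9.624 = -7.167 pp.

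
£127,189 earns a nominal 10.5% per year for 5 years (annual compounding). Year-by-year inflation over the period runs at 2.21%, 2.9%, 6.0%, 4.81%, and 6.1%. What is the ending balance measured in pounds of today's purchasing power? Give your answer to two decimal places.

Nominal value at maturity: £127,189 × (1 + 10.5%)^5 ≈ £209,537.11.
Price-level factor over 5 years: 1.0221 × 1.029 × 1.060 × 1.0481 × 1.061 ≈ 1.2397460499.
The maturity value deflated by that factor is the answer in today's purchasing power.

£169,016.15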